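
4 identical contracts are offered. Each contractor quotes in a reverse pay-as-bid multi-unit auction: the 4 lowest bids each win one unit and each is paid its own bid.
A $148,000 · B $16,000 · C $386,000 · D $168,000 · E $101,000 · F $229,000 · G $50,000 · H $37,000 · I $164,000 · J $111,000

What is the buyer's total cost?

Total cost: $204,000

Bids ranked low→high: 16,000 (B), 37,000 (H), 50,000 (G), 101,000 (E), 111,000 (J), 148,000 (A), …
Winners (4 units): B, H, G, E.
Total cost = 16,000 + 37,000 + 50,000 + 101,000 = $204,000.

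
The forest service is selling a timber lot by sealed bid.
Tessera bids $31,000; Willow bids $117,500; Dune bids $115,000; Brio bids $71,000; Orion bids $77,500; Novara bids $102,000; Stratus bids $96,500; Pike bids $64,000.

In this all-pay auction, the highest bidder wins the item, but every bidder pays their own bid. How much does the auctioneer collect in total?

Total revenue: $674,500

Bids ranked: 117,500 (Willow) > 115,000 (Dune) > 102,000 (Novara) > 96,500 (Stratus) > 77,500 (Orion) > 71,000 (Brio) > …
Every bidder forfeits their bid regardless of winning.
Revenue = 31,000 + 117,500 + 115,000 + 71,000 + 77,500 + 102,000 + 96,500 + 64,000 = $674,500.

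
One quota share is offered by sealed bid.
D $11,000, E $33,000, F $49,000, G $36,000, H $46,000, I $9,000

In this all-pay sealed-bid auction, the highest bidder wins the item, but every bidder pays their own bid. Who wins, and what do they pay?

F pays $49,000

Sorting bids: 49,000 (F) > 46,000 (H) > 36,000 (G) > 33,000 (E) > 11,000 (D) > 9,000 (I)
F is highest and takes the item; every bidder forfeits their bid.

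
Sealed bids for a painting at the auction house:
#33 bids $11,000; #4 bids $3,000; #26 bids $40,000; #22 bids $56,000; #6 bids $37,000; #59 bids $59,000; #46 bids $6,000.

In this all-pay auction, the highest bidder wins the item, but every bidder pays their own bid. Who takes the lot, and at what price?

All-pay auction: the highest bidder wins the item, but every bidder pays their own bid.
Bids in order: 59,000 (#59) > 56,000 (#22) > 40,000 (#26) > 37,000 (#6) > 11,000 (#33) > 6,000 (#46) > …
#59 wins with the top bid; all bids are sunk regardless.

#59 pays $59,000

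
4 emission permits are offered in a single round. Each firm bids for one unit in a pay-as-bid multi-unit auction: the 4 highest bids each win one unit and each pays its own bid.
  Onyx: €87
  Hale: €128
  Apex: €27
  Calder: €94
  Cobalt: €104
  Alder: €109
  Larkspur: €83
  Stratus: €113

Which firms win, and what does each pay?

Sorting: 128 (Hale), 113 (Stratus), 109 (Alder), 104 (Cobalt), 94 (Calder), 87 (Onyx), …
Winners (4 units): Hale, Stratus, Alder, Cobalt.
Each winner pays its own bid: Hale €128, Stratus €113, Alder €109, Cobalt €104.

Hale €128, Stratus €113, Alder €109, Cobalt €104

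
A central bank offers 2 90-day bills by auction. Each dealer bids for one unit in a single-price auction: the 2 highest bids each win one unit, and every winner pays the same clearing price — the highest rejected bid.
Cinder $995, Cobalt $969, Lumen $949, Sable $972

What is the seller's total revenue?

Total revenue: $1,938

Ordering the bids: 995 (Cinder), 972 (Sable), 969 (Cobalt), 949 (Lumen)
Winners (2 units): Cinder, Sable.
First losing bid is Cobalt's $969, which sets the uniform price.
Total revenue = 2 × $969 = $1,938.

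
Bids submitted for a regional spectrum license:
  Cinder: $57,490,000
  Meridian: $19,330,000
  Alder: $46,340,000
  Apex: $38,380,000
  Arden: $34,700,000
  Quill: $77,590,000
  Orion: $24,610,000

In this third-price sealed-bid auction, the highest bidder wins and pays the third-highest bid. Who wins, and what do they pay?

Quill pays $46,340,000

Third-price sealed-bid auction: the highest bidder wins and pays the third-highest bid.
Bids ranked: 77,590,000 (Quill) > 57,490,000 (Cinder) > 46,340,000 (Alder) > 38,380,000 (Apex) > 34,700,000 (Arden) > 24,610,000 (Orion) > …
Quill is highest; pays the third-highest bid, $46,340,000.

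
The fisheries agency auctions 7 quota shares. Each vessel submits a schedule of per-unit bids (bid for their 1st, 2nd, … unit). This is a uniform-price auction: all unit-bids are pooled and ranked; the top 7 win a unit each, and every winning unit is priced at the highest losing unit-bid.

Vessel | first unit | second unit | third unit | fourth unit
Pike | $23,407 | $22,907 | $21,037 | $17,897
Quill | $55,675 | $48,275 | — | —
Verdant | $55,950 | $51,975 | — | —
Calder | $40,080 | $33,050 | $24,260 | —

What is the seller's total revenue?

Total revenue: $163,849

All unit-bids, highest first — top 7: 55,950 (Verdant-1), 55,675 (Quill-1), 51,975 (Verdant-2), 48,275 (Quill-2), 40,080 (Calder-1), 33,050 (Calder-2), 24,260 (Calder-3)
First bid not allocated: $23,407.
Allocation: Calder 3, Quill 2, Verdant 2. Every unit priced at $23,407.
Revenue = 7 × 23,407 = $163,849.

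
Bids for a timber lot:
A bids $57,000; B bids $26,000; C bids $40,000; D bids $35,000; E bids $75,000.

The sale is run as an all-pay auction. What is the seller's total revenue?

Total revenue: $233,000

Bids ranked: 75,000 (E) > 57,000 (A) > 40,000 (C) > 35,000 (D) > 26,000 (B)
E wins with the top bid; all bids are sunk regardless.
Every bidder forfeits their bid regardless of winning.
Revenue = 57,000 + 26,000 + 40,000 + 35,000 + 75,000 = $233,000.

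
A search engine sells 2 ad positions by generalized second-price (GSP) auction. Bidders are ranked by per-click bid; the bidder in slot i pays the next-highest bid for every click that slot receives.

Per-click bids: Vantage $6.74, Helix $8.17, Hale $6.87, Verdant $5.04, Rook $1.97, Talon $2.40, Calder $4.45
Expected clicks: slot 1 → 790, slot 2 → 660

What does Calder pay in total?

Sorting advertisers: $8.17 (Helix) > $6.87 (Hale) > $6.74 (Vantage) > …
Calder ranks below slot 2 → no slot, pays nothing.

Calder pays $0.00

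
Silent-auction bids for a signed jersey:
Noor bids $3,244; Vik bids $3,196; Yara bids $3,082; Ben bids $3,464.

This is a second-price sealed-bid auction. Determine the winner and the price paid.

Ben pays $3,244

Bids ranked: 3,464 (Ben) > 3,244 (Noor) > 3,196 (Vik) > 3,082 (Yara)
Ben is highest; pays the second-highest bid, $3,244.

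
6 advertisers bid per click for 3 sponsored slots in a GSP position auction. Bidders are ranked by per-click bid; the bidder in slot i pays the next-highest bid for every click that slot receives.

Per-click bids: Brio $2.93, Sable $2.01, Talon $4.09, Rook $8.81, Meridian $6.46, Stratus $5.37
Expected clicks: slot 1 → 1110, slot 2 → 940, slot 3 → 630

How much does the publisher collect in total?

Total revenue: $14795.10

Ranked by bid: $8.81 (Rook) > $6.46 (Meridian) > $5.37 (Stratus) > $4.09 (Talon) > …
Slot 1: Rook pays $6.46 × 1110 = $7170.60
Slot 2: Meridian pays $5.37 × 940 = $5047.80
Slot 3: Stratus pays $4.09 × 630 = $2576.70
Total = $14795.10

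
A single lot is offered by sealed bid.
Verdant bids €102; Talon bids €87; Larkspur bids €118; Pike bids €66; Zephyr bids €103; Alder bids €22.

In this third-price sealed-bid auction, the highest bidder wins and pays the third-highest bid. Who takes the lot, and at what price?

Larkspur pays €102

Third-price sealed-bid auction: the highest bidder wins and pays the third-highest bid.
Bids ranked: 118 (Larkspur) > 103 (Zephyr) > 102 (Verdant) > 87 (Talon) > 66 (Pike) > 22 (Alder)
Larkspur wins; payment is bid #3 in the ranking = €102.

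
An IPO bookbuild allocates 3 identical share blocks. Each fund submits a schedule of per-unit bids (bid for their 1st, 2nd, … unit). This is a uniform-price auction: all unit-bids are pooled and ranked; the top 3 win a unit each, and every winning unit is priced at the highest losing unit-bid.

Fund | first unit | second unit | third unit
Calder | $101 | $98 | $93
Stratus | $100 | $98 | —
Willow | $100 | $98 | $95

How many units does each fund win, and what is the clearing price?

Merging the schedules and taking the best 3: 101 (Calder-1), 100 (Stratus-1), 100 (Willow-1)
First bid not allocated: $98.
Allocation: Calder 1, Stratus 1, Willow 1.

Calder 1, Stratus 1, Willow 1; clearing price $98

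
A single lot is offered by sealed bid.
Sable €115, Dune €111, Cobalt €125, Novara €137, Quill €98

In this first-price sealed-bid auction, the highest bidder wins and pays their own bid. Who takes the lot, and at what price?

Sorting bids: 137 (Novara) > 125 (Cobalt) > 115 (Sable) > 111 (Dune) > 98 (Quill)
Novara is highest → pays own bid, €137.

Novara pays €137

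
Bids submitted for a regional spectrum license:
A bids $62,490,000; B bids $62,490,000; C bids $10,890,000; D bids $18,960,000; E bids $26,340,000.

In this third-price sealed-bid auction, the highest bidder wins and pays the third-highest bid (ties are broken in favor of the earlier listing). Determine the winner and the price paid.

A pays $26,340,000

Rule: the highest bidder wins and pays the third-highest bid.
Bids in order: 62,490,000 (A) > 62,490,000 (B) > 26,340,000 (E) > 18,960,000 (D) > 10,890,000 (C)
A and B tie at $62,490,000; tie-break gives it to A.
A wins; payment is bid #3 in the ranking = $26,340,000.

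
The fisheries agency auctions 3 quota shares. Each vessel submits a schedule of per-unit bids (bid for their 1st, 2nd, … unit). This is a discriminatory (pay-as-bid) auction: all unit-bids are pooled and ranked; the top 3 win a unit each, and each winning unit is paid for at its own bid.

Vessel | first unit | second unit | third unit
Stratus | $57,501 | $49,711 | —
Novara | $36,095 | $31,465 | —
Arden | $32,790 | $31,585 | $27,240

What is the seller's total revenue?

Total revenue: $143,307

All unit-bids, highest first — top 3: 57,501 (Stratus-1), 49,711 (Stratus-2), 36,095 (Novara-1)
Next rejected bid: $32,790 (not a price — pay-as-bid).
Each winning unit pays its own bid.
Revenue = 57,501 + 49,711 + 36,095 = $143,307.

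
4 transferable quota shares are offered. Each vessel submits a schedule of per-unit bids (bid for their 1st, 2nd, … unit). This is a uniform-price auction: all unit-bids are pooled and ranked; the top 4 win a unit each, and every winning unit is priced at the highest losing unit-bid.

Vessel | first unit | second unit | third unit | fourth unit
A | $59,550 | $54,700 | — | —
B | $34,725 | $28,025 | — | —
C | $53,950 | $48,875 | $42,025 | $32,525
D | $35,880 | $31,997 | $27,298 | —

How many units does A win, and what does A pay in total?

Merging the schedules and taking the best 4: 59,550 (A-1), 54,700 (A-2), 53,950 (C-1), 48,875 (C-2)
The (k+1)-th unit-bid is $42,025.
A wins 2 unit(s) at $42,025 each.

A: 2 units, pays $84,050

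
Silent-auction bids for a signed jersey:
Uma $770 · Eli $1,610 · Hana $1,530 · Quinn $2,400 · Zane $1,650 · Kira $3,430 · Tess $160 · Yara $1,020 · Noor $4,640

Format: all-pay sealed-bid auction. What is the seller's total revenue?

Sorting bids: 4,640 (Noor) > 3,430 (Kira) > 2,400 (Quinn) > 1,650 (Zane) > 1,610 (Eli) > 1,530 (Hana) > …
Noor wins with the top bid; all bids are sunk regardless.
Every bidder forfeits their bid regardless of winning.
Revenue = 770 + 1,610 + 1,530 + 2,400 + 1,650 + 3,430 + 160 + 1,020 + 4,640 = $17,210.

Total revenue: $17,210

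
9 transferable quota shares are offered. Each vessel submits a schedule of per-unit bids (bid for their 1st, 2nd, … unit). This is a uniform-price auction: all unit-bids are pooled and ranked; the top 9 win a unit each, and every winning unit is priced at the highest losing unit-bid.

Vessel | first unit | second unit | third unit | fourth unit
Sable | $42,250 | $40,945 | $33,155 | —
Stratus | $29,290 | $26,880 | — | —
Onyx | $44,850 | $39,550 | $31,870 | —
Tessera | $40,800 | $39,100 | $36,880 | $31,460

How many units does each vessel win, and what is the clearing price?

All unit-bids, highest first — top 9: 44,850 (Onyx-1), 42,250 (Sable-1), 40,945 (Sable-2), 40,800 (Tessera-1), 39,550 (Onyx-2), 39,100 (Tessera-2), 36,880 (Tessera-3), 33,155 (Sable-3), 31,870 (Onyx-3)
First bid not allocated: $31,460.
Allocation: Onyx 3, Sable 3, Tessera 3.

Onyx 3, Sable 3, Tessera 3; clearing price $31,460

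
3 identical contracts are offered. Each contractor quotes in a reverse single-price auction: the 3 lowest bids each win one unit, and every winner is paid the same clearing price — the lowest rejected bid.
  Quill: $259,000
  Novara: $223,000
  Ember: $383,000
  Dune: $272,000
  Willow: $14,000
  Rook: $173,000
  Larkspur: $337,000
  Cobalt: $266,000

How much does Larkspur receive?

Larkspur is paid $0

Ordering the bids: 14,000 (Willow), 173,000 (Rook), 223,000 (Novara), 259,000 (Quill), 266,000 (Cobalt), …
Lowest 3: Willow, Rook, Novara.
First losing bid is Quill's $259,000, which sets the uniform price.
Larkspur does not win → is paid $0.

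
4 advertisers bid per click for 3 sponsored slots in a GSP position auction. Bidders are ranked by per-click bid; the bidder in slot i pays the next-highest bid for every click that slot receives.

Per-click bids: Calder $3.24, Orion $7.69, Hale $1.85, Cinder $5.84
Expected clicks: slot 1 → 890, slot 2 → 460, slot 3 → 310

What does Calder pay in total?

Calder pays $573.50

Sorting advertisers: $7.69 (Orion) > $5.84 (Cinder) > $3.24 (Calder) > $1.85 (Hale)
Calder holds slot 3 → pays next bid $1.85 × 310 clicks = $573.50.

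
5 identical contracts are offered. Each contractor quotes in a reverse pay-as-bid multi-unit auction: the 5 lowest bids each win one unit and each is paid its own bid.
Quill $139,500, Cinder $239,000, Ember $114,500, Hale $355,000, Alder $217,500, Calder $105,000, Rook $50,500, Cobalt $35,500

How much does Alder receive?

Alder is paid $0

Ordering the bids: 35,500 (Cobalt), 50,500 (Rook), 105,000 (Calder), 114,500 (Ember), 139,500 (Quill), 217,500 (Alder), 239,000 (Cinder), …
Winners (5 units): Cobalt, Rook, Calder, Ember, Quill.
Alder does not win → $0.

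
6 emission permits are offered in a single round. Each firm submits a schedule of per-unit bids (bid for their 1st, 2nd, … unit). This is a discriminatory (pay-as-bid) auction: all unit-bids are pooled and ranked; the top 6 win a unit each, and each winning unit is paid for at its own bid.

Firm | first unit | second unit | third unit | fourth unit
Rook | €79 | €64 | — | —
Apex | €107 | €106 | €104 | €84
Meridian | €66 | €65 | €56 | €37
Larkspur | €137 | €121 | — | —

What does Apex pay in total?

Apex pays €401

Pooled unit-bids ranked (top 6): 137 (Larkspur-1), 121 (Larkspur-2), 107 (Apex-1), 106 (Apex-2), 104 (Apex-3), 84 (Apex-4)
Next rejected bid: €79 (not a price — pay-as-bid).
Apex's winning unit-bids: 107 + 106 + 104 + 84 = €401.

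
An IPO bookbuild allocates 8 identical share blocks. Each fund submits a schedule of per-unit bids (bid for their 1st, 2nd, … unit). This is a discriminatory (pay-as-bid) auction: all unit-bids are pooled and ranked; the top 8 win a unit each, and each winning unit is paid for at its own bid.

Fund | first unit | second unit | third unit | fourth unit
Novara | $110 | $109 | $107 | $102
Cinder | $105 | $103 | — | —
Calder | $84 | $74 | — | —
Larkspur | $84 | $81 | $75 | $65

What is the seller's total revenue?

All unit-bids, highest first — top 8: 110 (Novara-1), 109 (Novara-2), 107 (Novara-3), 105 (Cinder-1), 103 (Cinder-2), 102 (Novara-4), 84 (Calder-1), 84 (Larkspur-1)
Next rejected bid: $81 (not a price — pay-as-bid).
Each winning unit pays its own bid.
Revenue = 110 + 109 + 107 + 105 + 103 + 102 + 84 + 84 = $804.

Total revenue: $804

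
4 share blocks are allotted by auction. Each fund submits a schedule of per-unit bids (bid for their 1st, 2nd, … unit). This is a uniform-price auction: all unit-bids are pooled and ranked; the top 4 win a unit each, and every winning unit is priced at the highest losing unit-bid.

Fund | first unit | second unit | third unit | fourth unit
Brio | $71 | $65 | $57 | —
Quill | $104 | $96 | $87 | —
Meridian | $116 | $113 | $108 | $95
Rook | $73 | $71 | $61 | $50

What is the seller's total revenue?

Total revenue: $384

Pooled unit-bids ranked (top 4): 116 (Meridian-1), 113 (Meridian-2), 108 (Meridian-3), 104 (Quill-1)
The (k+1)-th unit-bid is $96.
Allocation: Meridian 3, Quill 1. Every unit priced at $96.
Revenue = 4 × 96 = $384.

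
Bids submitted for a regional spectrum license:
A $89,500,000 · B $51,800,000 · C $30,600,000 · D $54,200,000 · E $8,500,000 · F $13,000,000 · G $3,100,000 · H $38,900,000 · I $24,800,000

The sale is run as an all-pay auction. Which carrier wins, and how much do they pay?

Rule: the highest bidder wins the item, but every bidder pays their own bid.
Bids in order: 89,500,000 (A) > 54,200,000 (D) > 51,800,000 (B) > 38,900,000 (H) > 30,600,000 (C) > 24,800,000 (I) > …
A is highest and takes the item; every bidder forfeits their bid.

A pays $89,500,000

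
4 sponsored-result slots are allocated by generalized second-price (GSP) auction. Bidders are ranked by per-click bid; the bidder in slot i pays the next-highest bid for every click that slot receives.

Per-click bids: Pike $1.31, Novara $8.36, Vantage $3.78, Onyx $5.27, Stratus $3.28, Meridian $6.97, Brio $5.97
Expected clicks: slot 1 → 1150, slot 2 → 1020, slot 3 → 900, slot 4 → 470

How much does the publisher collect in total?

Ranked by bid: $8.36 (Novara) > $6.97 (Meridian) > $5.97 (Brio) > $5.27 (Onyx) > $3.78 (Vantage) > …
Slot 1: Novara pays $6.97 × 1150 = $8015.50
Slot 2: Meridian pays $5.97 × 1020 = $6089.40
Slot 3: Brio pays $5.27 × 900 = $4743.00
Slot 4: Onyx pays $3.78 × 470 = $1776.60
Total = $20624.50

Total revenue: $20624.50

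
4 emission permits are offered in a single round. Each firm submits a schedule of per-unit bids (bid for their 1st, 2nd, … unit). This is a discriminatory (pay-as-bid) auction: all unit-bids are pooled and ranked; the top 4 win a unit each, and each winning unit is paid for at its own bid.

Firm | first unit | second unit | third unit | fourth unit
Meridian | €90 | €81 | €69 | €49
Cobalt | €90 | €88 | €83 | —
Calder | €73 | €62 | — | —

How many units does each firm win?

Cobalt 3, Meridian 1

All unit-bids, highest first — top 4: 90 (Meridian-1), 90 (Cobalt-1), 88 (Cobalt-2), 83 (Cobalt-3)
Next rejected bid: €81 (not a price — pay-as-bid).
Allocation: Cobalt 3, Meridian 1.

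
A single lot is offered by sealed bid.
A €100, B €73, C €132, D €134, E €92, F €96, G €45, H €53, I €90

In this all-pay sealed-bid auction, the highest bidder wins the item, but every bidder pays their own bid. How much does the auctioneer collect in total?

All-pay sealed-bid auction: the highest bidder wins the item, but every bidder pays their own bid.
Bids ranked: 134 (D) > 132 (C) > 100 (A) > 96 (F) > 92 (E) > 90 (I) > …
D wins with the top bid; all bids are sunk regardless.
Every bidder forfeits their bid regardless of winning.
Revenue = 100 + 73 + 132 + 134 + 92 + 96 + 45 + 53 + 90 = €815.

Total revenue: €815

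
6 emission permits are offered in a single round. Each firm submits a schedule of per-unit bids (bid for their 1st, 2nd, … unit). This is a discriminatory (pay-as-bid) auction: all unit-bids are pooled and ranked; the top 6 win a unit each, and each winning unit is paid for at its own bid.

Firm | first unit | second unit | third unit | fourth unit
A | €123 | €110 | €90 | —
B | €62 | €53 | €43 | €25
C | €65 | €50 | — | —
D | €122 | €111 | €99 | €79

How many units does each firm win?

A 3, D 3

Pooled unit-bids ranked (top 6): 123 (A-1), 122 (D-1), 111 (D-2), 110 (A-2), 99 (D-3), 90 (A-3)
Next rejected bid: €79 (not a price — pay-as-bid).
Allocation: A 3, D 3.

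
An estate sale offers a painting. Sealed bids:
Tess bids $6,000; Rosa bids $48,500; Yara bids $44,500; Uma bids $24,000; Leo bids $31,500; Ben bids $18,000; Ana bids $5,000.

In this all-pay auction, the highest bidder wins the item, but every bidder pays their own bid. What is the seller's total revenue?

Rule: the highest bidder wins the item, but every bidder pays their own bid.
Bids ranked: 48,500 (Rosa) > 44,500 (Yara) > 31,500 (Leo) > 24,000 (Uma) > 18,000 (Ben) > 6,000 (Tess) > …
Rosa wins with the top bid; all bids are sunk regardless.
Every bidder forfeits their bid regardless of winning.
Revenue = 6,000 + 48,500 + 44,500 + 24,000 + 31,500 + 18,000 + 5,000 = $177,500.

Total revenue: $177,500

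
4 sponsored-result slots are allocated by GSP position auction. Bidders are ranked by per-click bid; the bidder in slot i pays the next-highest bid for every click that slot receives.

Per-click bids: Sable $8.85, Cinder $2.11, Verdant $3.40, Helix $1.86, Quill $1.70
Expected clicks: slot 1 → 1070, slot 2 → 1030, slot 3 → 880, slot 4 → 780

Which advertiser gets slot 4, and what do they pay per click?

Per-click bids in order: $8.85 (Sable) > $3.40 (Verdant) > $2.11 (Cinder) > $1.86 (Helix) > $1.70 (Quill)
Slot 4 goes to the fourth-ranked bidder, Helix, who pays the next bid down: $1.70/click.

Helix; $1.70 per click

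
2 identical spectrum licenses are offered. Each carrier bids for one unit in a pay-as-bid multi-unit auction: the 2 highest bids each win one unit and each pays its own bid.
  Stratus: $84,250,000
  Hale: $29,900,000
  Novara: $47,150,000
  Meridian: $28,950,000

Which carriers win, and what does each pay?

Stratus $84,250,000, Novara $47,150,000

Sorting: 84,250,000 (Stratus), 47,150,000 (Novara), 29,900,000 (Hale), 28,950,000 (Meridian)
Winners (2 units): Stratus, Novara.
Each winner pays its own bid: Stratus $84,250,000, Novara $47,150,000.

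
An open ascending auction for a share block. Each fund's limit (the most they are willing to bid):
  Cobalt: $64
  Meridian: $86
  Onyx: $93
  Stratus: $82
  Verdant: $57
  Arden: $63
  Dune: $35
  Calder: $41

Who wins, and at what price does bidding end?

Open ascending-bid auction: the price rises until one bidder remains; the winner pays the price at which the last rival dropped out.
Limits ranked: 93 (Onyx) > 86 (Meridian) > 82 (Stratus) > 64 (Cobalt) > 63 (Arden) > 57 (Verdant) > …
Bidding ends when Meridian exits at $86; Onyx takes it.

Onyx wins at $86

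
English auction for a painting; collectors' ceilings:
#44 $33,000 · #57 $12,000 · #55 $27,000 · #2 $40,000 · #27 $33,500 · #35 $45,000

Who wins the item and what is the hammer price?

Rule: the price rises until one bidder remains; the winner pays the price at which the last rival dropped out.
Sorting limits: 45,000 (#35) > 40,000 (#2) > 33,500 (#27) > 33,000 (#44) > 27,000 (#55) > 12,000 (#57)
#2 is the last rival to drop out, at $40,000; #35 remains and wins at that price.

#35 wins at $40,000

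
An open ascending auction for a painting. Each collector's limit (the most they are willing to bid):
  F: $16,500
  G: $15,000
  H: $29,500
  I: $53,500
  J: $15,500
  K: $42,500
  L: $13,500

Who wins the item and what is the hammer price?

I wins at $42,500

Sorting limits: 53,500 (I) > 42,500 (K) > 29,500 (H) > 16,500 (F) > 15,500 (J) > 15,000 (G) > …
Bidding ends when K exits at $42,500; I takes it.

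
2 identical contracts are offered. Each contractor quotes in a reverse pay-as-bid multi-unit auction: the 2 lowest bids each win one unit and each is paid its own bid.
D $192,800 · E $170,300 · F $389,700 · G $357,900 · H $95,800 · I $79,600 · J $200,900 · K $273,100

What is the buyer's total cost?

Total cost: $175,400

Sorting: 79,600 (I), 95,800 (H), 170,300 (E), 192,800 (D), …
Lowest 2: I, H.
Total cost = 79,600 + 95,800 = $175,400.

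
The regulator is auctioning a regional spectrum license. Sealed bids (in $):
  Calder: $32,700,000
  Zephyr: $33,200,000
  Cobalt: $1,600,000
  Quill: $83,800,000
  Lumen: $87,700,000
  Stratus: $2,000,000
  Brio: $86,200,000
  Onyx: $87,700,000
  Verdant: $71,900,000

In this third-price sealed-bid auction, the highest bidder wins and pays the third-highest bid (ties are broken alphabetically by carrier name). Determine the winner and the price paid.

Lumen pays $86,200,000

Bids in order: 87,700,000 (Lumen) > 87,700,000 (Onyx) > 86,200,000 (Brio) > 83,800,000 (Quill) > 71,900,000 (Verdant) > 33,200,000 (Zephyr) > …
Tie at $87,700,000 → Lumen wins by tie-break.
Lumen is highest; pays the third-highest bid, $86,200,000.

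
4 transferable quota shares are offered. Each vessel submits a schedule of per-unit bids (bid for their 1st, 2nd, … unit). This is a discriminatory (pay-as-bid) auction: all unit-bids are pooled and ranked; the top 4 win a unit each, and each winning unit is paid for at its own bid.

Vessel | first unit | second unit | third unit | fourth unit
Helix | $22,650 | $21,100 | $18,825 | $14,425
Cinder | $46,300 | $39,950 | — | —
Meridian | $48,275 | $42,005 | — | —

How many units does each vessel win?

Cinder 2, Meridian 2

All unit-bids, highest first — top 4: 48,275 (Meridian-1), 46,300 (Cinder-1), 42,005 (Meridian-2), 39,950 (Cinder-2)
Next rejected bid: $22,650 (not a price — pay-as-bid).
Allocation: Cinder 2, Meridian 2.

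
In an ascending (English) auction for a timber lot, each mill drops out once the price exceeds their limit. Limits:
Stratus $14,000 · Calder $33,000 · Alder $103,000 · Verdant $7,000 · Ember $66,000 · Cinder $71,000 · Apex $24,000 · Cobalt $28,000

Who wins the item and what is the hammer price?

Alder wins at $71,000

Sorting limits: 103,000 (Alder) > 71,000 (Cinder) > 66,000 (Ember) > 33,000 (Calder) > 28,000 (Cobalt) > 24,000 (Apex) > …
Once the price passes $71,000, only Alder is left; the hammer falls at Cinder's limit of $71,000.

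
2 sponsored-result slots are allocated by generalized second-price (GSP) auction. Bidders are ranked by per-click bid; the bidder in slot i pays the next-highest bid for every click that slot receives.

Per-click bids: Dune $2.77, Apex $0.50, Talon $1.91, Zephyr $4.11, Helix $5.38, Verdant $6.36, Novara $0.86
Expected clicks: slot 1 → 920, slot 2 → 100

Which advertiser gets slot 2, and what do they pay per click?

Helix; $4.11 per click

Sorting advertisers: $6.36 (Verdant) > $5.38 (Helix) > $4.11 (Zephyr) > …
Slot 2 goes to the second-ranked bidder, Helix, who pays the next bid down: $4.11/click.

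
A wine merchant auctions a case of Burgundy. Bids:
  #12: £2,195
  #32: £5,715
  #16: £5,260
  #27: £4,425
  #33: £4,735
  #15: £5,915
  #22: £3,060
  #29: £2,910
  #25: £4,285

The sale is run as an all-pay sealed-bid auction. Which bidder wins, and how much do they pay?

#15 pays £5,915

Bids ranked: 5,915 (#15) > 5,715 (#32) > 5,260 (#16) > 4,735 (#33) > 4,425 (#27) > 4,285 (#25) > …
#15 is highest and takes the item; every bidder forfeits their bid.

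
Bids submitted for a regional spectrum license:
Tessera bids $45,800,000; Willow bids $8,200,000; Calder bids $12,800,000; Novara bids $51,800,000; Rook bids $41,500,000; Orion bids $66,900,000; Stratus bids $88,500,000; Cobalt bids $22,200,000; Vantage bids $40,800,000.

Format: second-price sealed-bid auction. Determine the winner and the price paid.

Stratus pays $66,900,000

Bids ranked: 88,500,000 (Stratus) > 66,900,000 (Orion) > 51,800,000 (Novara) > 45,800,000 (Tessera) > 41,500,000 (Rook) > 40,800,000 (Vantage) > …
Stratus is highest; pays the second-highest bid, $66,900,000.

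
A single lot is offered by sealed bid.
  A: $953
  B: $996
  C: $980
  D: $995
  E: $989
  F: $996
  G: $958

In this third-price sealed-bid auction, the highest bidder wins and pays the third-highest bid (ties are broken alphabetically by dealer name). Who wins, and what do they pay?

Sorting bids: 996 (B) > 996 (F) > 995 (D) > 989 (E) > 980 (C) > 958 (G) > …
B and F tie at $996; tie-break gives it to B.
B wins; payment is bid #3 in the ranking = $995.

B pays $995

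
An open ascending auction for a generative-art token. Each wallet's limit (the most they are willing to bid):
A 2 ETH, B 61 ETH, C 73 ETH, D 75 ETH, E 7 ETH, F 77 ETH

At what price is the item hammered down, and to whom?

Sorting limits: 77 (F) > 75 (D) > 73 (C) > 61 (B) > 7 (E) > 2 (A)
D is the last rival to drop out, at 75 ETH; F remains and wins at that price.

F wins at 75 ETH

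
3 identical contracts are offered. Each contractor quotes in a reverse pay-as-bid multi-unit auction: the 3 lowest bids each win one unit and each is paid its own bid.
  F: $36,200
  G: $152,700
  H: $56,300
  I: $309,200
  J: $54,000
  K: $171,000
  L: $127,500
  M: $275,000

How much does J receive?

J is paid $54,000

Ordering the bids: 36,200 (F), 54,000 (J), 56,300 (H), 127,500 (L), 152,700 (G), …
Lowest 3: F, J, H.
J wins → own bid $54,000.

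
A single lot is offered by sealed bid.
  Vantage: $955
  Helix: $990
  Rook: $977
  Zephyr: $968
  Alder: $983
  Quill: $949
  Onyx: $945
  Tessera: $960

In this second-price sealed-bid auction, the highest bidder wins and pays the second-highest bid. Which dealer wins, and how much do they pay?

Helix pays $983

Bids in order: 990 (Helix) > 983 (Alder) > 977 (Rook) > 968 (Zephyr) > 960 (Tessera) > 955 (Vantage) > …
Second-price: Helix pays Alder's bid of $983.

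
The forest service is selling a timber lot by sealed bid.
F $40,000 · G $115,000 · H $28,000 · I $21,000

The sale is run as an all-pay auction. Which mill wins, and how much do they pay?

Bids in order: 115,000 (G) > 40,000 (F) > 28,000 (H) > 21,000 (I)
G wins with the top bid; all bids are sunk regardless.

G pays $115,000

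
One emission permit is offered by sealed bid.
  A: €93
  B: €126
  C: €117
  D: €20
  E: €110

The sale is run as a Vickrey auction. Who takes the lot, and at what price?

B pays €117

Bids in order: 126 (B) > 117 (C) > 110 (E) > 93 (A) > 20 (D)
B is highest; pays the second-highest bid, €117.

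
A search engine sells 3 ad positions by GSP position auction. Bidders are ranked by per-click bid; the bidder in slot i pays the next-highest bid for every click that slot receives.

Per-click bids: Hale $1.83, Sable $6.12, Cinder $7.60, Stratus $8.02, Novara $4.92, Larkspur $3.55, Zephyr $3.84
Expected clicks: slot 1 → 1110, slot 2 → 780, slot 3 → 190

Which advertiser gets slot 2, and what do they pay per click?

Cinder; $6.12 per click

Ranked by bid: $8.02 (Stratus) > $7.60 (Cinder) > $6.12 (Sable) > $4.92 (Novara) > …
Slot 2 goes to the second-ranked bidder, Cinder, who pays the next bid down: $6.12/click.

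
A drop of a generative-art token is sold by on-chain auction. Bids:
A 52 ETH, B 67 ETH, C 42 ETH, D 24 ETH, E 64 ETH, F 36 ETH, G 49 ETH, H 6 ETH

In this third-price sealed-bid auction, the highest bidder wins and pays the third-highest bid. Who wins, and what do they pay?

B pays 52 ETH

Rule: the highest bidder wins and pays the third-highest bid.
Bids in order: 67 (B) > 64 (E) > 52 (A) > 49 (G) > 42 (C) > 36 (F) > …
B wins; payment is bid #3 in the ranking = 52 ETH.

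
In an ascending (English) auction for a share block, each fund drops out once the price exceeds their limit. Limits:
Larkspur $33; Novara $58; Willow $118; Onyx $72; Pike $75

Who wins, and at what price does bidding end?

Open ascending-bid auction: the price rises until one bidder remains; the winner pays the price at which the last rival dropped out.
Limits in order: 118 (Willow) > 75 (Pike) > 72 (Onyx) > 58 (Novara) > 33 (Larkspur)
Once the price passes $75, only Willow is left; the hammer falls at Pike's limit of $75.

Willow wins at $75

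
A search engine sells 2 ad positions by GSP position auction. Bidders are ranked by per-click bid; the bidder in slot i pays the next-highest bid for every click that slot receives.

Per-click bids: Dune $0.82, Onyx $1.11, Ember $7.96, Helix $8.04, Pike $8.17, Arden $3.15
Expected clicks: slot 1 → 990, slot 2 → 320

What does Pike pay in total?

Per-click bids in order: $8.17 (Pike) > $8.04 (Helix) > $7.96 (Ember) > …
Pike holds slot 1 → pays next bid $8.04 × 990 clicks = $7959.60.

Pike pays $7959.60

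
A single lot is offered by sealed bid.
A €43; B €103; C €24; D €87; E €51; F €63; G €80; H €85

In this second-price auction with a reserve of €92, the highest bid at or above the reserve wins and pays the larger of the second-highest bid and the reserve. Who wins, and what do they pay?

Second-price auction with a reserve of €92: the highest bid at or above the reserve wins and pays the larger of the second-highest bid and the reserve.
Bids in order: 103 (B) > 87 (D) > 85 (H) > 80 (G) > 63 (F) > 51 (E) > …
B has the top bid at or above the reserve (€103).
Second-highest bid €87 is below the reserve €92, so the reserve binds → payment €92.

B pays €92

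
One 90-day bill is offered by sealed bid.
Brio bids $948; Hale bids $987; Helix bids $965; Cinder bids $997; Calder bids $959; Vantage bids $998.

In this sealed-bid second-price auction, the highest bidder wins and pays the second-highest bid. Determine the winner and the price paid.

Sorting bids: 998 (Vantage) > 997 (Cinder) > 987 (Hale) > 965 (Helix) > 959 (Calder) > 948 (Brio)
Vantage is highest; pays the second-highest bid, $997.

Vantage pays $997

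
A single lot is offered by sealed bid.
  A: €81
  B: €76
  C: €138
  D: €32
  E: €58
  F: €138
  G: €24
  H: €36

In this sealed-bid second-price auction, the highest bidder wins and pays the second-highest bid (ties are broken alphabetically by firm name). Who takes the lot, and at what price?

Sorting bids: 138 (C) > 138 (F) > 81 (A) > 76 (B) > 58 (E) > 36 (H) > …
C and F tie at €138; tie-break gives it to C.
Second-price: C pays F's bid of €138.

C pays €138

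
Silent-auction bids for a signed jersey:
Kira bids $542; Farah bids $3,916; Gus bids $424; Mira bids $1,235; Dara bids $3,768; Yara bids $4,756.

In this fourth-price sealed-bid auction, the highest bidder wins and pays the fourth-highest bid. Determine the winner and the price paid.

Yara pays $1,235

Sorting bids: 4,756 (Yara) > 3,916 (Farah) > 3,768 (Dara) > 1,235 (Mira) > 542 (Kira) > 424 (Gus)
Yara wins; payment is bid #4 in the ranking = $1,235.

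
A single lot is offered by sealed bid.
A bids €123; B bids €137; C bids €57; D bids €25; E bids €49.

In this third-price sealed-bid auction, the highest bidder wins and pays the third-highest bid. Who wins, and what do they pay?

B pays €57

Rule: the highest bidder wins and pays the third-highest bid.
Bids ranked: 137 (B) > 123 (A) > 57 (C) > 49 (E) > 25 (D)
B is highest; pays the third-highest bid, €57.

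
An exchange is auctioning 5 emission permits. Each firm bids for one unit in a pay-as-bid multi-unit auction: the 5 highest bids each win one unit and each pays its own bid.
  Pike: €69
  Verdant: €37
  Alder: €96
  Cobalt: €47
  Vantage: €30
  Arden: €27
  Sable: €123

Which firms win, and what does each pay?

Sable €123, Alder €96, Pike €69, Cobalt €47, Verdant €37

Sorting: 123 (Sable), 96 (Alder), 69 (Pike), 47 (Cobalt), 37 (Verdant), 30 (Vantage), 27 (Arden)
Top 5: Sable, Alder, Pike, Cobalt, Verdant.
Each winner pays its own bid: Sable €123, Alder €96, Pike €69, Cobalt €47, Verdant €37.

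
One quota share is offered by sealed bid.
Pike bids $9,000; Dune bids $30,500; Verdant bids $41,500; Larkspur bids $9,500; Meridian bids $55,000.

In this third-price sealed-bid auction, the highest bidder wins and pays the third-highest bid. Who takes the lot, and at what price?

Sorting bids: 55,000 (Meridian) > 41,500 (Verdant) > 30,500 (Dune) > 9,500 (Larkspur) > 9,000 (Pike)
Meridian wins; payment is bid #3 in the ranking = $30,500.

Meridian pays $30,500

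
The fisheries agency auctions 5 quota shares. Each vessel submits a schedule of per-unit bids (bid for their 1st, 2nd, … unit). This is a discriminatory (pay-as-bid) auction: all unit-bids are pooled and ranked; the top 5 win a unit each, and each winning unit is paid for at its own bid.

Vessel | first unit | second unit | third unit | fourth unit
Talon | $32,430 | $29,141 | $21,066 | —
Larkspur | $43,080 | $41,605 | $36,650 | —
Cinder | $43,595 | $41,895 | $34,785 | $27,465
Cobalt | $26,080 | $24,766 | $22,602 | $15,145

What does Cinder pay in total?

Cinder pays $85,490

Pooled unit-bids ranked (top 5): 43,595 (Cinder-1), 43,080 (Larkspur-1), 41,895 (Cinder-2), 41,605 (Larkspur-2), 36,650 (Larkspur-3)
Next rejected bid: $34,785 (not a price — pay-as-bid).
Cinder's winning unit-bids: 43,595 + 41,895 = $85,490.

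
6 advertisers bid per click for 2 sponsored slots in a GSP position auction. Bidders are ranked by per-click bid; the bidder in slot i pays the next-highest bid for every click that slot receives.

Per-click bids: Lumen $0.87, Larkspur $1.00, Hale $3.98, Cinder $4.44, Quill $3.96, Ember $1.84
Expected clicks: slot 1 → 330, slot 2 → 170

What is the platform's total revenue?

Sorting advertisers: $4.44 (Cinder) > $3.98 (Hale) > $3.96 (Quill) > …
Slot 1: Cinder pays $3.98 × 330 = $1313.40
Slot 2: Hale pays $3.96 × 170 = $673.20
Total = $1986.60

Total revenue: $1986.60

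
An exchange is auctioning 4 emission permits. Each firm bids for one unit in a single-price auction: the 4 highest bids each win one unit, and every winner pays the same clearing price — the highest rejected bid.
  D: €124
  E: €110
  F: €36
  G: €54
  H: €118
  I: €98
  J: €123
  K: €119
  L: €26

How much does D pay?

Sorting: 124 (D), 123 (J), 119 (K), 118 (H), 110 (E), 98 (I), …
The 4 highest are D, J, K, H.
First losing bid is E's €110, which sets the uniform price.
D wins → pays €110.

D pays €110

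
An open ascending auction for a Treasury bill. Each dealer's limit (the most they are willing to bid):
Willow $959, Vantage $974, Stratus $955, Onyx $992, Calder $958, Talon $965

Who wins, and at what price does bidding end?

Limits in order: 992 (Onyx) > 974 (Vantage) > 965 (Talon) > 959 (Willow) > 958 (Calder) > 955 (Stratus)
Bidding ends when Vantage exits at $974; Onyx takes it.

Onyx wins at $974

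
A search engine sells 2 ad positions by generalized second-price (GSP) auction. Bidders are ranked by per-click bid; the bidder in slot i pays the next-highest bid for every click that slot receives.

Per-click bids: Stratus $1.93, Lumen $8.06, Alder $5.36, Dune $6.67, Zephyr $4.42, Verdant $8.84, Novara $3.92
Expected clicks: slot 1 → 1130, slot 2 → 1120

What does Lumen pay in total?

Lumen pays $7470.40

Ranked by bid: $8.84 (Verdant) > $8.06 (Lumen) > $6.67 (Dune) > …
Lumen holds slot 2 → pays next bid $6.67 × 1120 clicks = $7470.40.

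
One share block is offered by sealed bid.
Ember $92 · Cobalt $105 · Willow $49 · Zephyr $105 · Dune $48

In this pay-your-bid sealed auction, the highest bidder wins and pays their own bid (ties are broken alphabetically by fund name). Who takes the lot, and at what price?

Cobalt pays $105

Bids ranked: 105 (Cobalt) > 105 (Zephyr) > 92 (Ember) > 49 (Willow) > 48 (Dune)
Cobalt and Zephyr tie at $105; tie-break gives it to Cobalt.
Cobalt is highest → pays own bid, $105.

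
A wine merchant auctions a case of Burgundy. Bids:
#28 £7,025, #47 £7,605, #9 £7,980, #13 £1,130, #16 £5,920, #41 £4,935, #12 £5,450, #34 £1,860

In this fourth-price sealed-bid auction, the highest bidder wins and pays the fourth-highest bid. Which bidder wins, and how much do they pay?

#9 pays £5,920

Bids in order: 7,980 (#9) > 7,605 (#47) > 7,025 (#28) > 5,920 (#16) > 5,450 (#12) > 4,935 (#41) > …
#9 is highest; pays the fourth-highest bid, £5,920.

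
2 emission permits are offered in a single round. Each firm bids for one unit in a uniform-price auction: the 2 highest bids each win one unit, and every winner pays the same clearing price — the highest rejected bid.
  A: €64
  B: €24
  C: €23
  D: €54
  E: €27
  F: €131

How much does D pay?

Sorting: 131 (F), 64 (A), 54 (D), 27 (E), …
Winners (2 units): F, A.
First losing bid is D's €54, which sets the uniform price.
D does not win → pays €0.

D pays €0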